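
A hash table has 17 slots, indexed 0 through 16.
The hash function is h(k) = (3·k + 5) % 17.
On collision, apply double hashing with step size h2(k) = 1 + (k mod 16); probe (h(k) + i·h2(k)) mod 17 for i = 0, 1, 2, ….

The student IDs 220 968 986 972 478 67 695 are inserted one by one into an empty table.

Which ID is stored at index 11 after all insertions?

220 hashes to 2; slot 2 is free → place at 2.
968 hashes to 2, h2=9; 2 taken → place at 11.
986 hashes to 5; slot 5 is free → place at 5.
972 hashes to 14; slot 14 is free → place at 14.
478 hashes to 11, h2=15; 11 taken → place at 9.
67 hashes to 2, h2=4; 2 taken → place at 6.
695 hashes to 16; slot 16 is free → place at 16.
Table: [_, _, 220, _, _, 986, 67, _, _, 478, _, 968, _, _, 972, _, 695]

968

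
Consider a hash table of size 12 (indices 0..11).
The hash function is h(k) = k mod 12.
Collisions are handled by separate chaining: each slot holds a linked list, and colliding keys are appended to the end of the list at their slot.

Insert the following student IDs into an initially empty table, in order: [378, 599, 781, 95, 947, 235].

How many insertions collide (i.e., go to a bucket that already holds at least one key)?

2

378 → bucket 6
599 → bucket 11
781 → bucket 1
95 → bucket 11 (collision)
947 → bucket 11 (collision)
235 → bucket 7
Final buckets:
0: -
1: 781
2: -
3: -
4: -
5: -
6: 378
7: 235
8: -
9: -
10: -
11: 599 -> 95 -> 947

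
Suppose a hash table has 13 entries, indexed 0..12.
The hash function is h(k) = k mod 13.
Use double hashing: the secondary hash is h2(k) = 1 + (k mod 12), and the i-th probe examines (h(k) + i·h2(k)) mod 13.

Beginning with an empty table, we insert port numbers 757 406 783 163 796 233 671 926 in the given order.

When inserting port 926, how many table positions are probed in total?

757: h=3 => slot 3
406: h=3, h2=11, probe 3,1 => slot 1
783: h=3, h2=4, probe 3,7 => slot 7
163: h=7, h2=8, probe 7,2 => slot 2
796: h=3, h2=5, probe 3,8 => slot 8
233: h=12 => slot 12
671: h=8, h2=12, probe 8,7,6 => slot 6
926: h=3, h2=3, probe 3,6,9 => slot 9
Table: [-, 406, 163, 757, -, -, 671, 783, 796, 926, -, -, 233]

3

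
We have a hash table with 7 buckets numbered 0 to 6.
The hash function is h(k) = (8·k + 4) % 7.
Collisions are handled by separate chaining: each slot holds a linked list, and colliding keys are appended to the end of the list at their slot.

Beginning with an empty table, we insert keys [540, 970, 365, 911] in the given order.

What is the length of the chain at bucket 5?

3

540 → bucket 5
970 → bucket 1
365 → bucket 5 (collision)
911 → bucket 5 (collision)
Final buckets:
0: -
1: 970
2: -
3: -
4: -
5: 540 -> 365 -> 911
6: -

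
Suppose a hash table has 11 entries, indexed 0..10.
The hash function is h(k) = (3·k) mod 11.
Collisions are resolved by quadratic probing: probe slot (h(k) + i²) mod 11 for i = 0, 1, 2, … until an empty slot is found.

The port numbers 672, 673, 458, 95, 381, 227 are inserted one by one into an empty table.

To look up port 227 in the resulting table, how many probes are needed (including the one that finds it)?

5

Insert 672: h=3, slot 3 empty => index 3.
Insert 673: h=6, slot 6 empty => index 6.
Insert 458: h=10, slot 10 empty => index 10.
Insert 95: h=10, slot 10 occupied => index 0.
Insert 381: h=10, slots 10,0,3 occupied => index 8.
Insert 227: h=10, slots 10,0,3,8 occupied => index 4.
Table: [95, ∅, ∅, 672, 227, ∅, 673, ∅, 381, ∅, 458]
Lookup 227: h=10, probe 10,0,3,8,4 → found at 4.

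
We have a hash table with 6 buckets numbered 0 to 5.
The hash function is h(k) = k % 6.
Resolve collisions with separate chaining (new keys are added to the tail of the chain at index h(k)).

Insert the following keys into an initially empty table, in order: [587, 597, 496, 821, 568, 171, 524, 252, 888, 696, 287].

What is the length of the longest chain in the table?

587 -> bucket 5
597 -> bucket 3
496 -> bucket 4
821 -> bucket 5 (collision)
568 -> bucket 4 (collision)
171 -> bucket 3 (collision)
524 -> bucket 2
252 -> bucket 0
888 -> bucket 0 (collision)
696 -> bucket 0 (collision)
287 -> bucket 5 (collision)
Final buckets:
0: 252 -> 888 -> 696
1: —
2: 524
3: 597 -> 171
4: 496 -> 568
5: 587 -> 821 -> 287

3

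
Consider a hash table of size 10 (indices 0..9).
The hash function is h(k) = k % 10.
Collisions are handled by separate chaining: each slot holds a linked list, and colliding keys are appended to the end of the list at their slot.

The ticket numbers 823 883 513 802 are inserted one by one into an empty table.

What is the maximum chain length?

Insert 823: h=3, bucket 3 empty -> new chain.
Insert 883: h=3, bucket 3 nonempty -> append to chain.
Insert 513: h=3, bucket 3 nonempty -> append to chain.
Insert 802: h=2, bucket 2 empty -> new chain.
Final buckets:
0: ∅
1: ∅
2: 802
3: 823 -> 883 -> 513
4: ∅
5: ∅
6: ∅
7: ∅
8: ∅
9: ∅

3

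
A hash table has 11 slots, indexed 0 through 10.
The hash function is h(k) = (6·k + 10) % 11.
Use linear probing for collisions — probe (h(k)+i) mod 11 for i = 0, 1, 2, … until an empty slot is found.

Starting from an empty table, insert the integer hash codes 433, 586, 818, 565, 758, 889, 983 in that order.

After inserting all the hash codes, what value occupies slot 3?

433 hashes to 1; slot 1 is free → place at 1.
586 hashes to 6; slot 6 is free → place at 6.
818 hashes to 1; 1 taken → place at 2.
565 hashes to 1; 1,2 taken → place at 3.
758 hashes to 4; slot 4 is free → place at 4.
889 hashes to 9; slot 9 is free → place at 9.
983 hashes to 1; 1,2,3,4 taken → place at 5.
Table: [., 433, 818, 565, 758, 983, 586, ., ., 889, .]

565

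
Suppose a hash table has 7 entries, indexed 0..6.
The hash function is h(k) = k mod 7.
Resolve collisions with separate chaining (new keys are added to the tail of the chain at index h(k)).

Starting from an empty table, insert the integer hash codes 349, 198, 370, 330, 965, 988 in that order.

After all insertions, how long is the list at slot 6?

Insert 349: h=6, bucket 6 empty -> new chain.
Insert 198: h=2, bucket 2 empty -> new chain.
Insert 370: h=6, bucket 6 nonempty -> append to chain.
Insert 330: h=1, bucket 1 empty -> new chain.
Insert 965: h=6, bucket 6 nonempty -> append to chain.
Insert 988: h=1, bucket 1 nonempty -> append to chain.
Final buckets:
0: .
1: 330 -> 988
2: 198
3: .
4: .
5: .
6: 349 -> 370 -> 965

3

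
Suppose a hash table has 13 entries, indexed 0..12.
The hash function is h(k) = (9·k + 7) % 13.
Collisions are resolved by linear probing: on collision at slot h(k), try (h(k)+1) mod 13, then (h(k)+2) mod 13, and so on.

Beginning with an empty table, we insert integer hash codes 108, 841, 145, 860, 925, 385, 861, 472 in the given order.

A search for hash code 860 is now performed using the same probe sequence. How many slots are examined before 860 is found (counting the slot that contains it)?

2

108: h=4 => slot 4
841: h=10 => slot 10
145: h=12 => slot 12
860: h=12, probe 12,0 => slot 0
925: h=12, probe 12,0,1 => slot 1
385: h=1, probe 1,2 => slot 2
861: h=8 => slot 8
472: h=4, probe 4,5 => slot 5
Table: [860, 925, 385, -, 108, 472, -, -, 861, -, 841, -, 145]
Lookup 860: h=12, probe 12,0 → found at 0.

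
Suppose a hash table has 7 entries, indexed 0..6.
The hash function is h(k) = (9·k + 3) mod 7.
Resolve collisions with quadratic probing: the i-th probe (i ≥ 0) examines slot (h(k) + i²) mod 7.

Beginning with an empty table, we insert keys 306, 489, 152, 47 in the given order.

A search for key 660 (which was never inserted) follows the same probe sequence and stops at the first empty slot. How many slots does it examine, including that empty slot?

3

306 hashes to 6; slot 6 is free => place at 6.
489 hashes to 1; slot 1 is free => place at 1.
152 hashes to 6; 6 taken => place at 0.
47 hashes to 6; 6,0 taken => place at 3.
Table: [152, 489, —, 47, —, —, 306]
Lookup 660: h=0, probe 0,1,4 → slot 4 empty, not found.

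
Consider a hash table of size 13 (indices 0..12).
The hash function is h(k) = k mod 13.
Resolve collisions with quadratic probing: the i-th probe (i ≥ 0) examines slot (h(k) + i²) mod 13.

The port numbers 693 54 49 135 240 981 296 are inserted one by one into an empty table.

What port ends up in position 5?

693 hashes to 4; slot 4 is free → place at 4.
54 hashes to 2; slot 2 is free → place at 2.
49 hashes to 10; slot 10 is free → place at 10.
135 hashes to 5; slot 5 is free → place at 5.
240 hashes to 6; slot 6 is free → place at 6.
981 hashes to 6; 6 taken → place at 7.
296 hashes to 10; 10 taken → place at 11.
Table: [_, _, 54, _, 693, 135, 240, 981, _, _, 49, 296, _]

135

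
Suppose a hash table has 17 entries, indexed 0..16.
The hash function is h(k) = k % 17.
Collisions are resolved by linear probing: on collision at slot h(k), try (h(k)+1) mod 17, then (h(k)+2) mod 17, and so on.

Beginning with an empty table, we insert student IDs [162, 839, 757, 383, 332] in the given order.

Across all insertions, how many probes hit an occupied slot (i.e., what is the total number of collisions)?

162 hashes to 9; slot 9 is free -> place at 9.
839 hashes to 6; slot 6 is free -> place at 6.
757 hashes to 9; 9 taken -> place at 10.
383 hashes to 9; 9,10 taken -> place at 11.
332 hashes to 9; 9,10,11 taken -> place at 12.
Table: [_, _, _, _, _, _, 839, _, _, 162, 757, 383, 332, _, _, _, _]

6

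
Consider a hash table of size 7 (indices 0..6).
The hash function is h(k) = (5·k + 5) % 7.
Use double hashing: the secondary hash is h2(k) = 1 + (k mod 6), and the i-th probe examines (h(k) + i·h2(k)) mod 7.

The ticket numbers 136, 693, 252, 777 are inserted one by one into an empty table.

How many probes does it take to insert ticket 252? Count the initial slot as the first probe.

136 hashes to 6; slot 6 is free -> place at 6.
693 hashes to 5; slot 5 is free -> place at 5.
252 hashes to 5, h2=1; 5,6 taken -> place at 0.
777 hashes to 5, h2=4; 5 taken -> place at 2.
Table: [252, —, 777, —, —, 693, 136]

3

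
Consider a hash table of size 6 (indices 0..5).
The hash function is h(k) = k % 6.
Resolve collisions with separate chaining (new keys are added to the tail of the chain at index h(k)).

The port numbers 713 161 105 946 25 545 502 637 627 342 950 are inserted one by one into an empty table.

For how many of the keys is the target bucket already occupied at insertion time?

Insert 713: h=5, bucket 5 empty → new chain.
Insert 161: h=5, bucket 5 nonempty → append to chain.
Insert 105: h=3, bucket 3 empty → new chain.
Insert 946: h=4, bucket 4 empty → new chain.
Insert 25: h=1, bucket 1 empty → new chain.
Insert 545: h=5, bucket 5 nonempty → append to chain.
Insert 502: h=4, bucket 4 nonempty → append to chain.
Insert 637: h=1, bucket 1 nonempty → append to chain.
Insert 627: h=3, bucket 3 nonempty → append to chain.
Insert 342: h=0, bucket 0 empty → new chain.
Insert 950: h=2, bucket 2 empty → new chain.
Final buckets:
0: 342
1: 25 -> 637
2: 950
3: 105 -> 627
4: 946 -> 502
5: 713 -> 161 -> 545

5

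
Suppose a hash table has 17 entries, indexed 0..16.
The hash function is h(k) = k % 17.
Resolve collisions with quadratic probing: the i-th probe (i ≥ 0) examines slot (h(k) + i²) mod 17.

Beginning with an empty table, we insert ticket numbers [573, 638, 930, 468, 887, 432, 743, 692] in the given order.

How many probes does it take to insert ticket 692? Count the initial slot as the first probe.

4

573 hashes to 12; slot 12 is free -> place at 12.
638 hashes to 9; slot 9 is free -> place at 9.
930 hashes to 12; 12 taken -> place at 13.
468 hashes to 9; 9 taken -> place at 10.
887 hashes to 3; slot 3 is free -> place at 3.
432 hashes to 7; slot 7 is free -> place at 7.
743 hashes to 12; 12,13 taken -> place at 16.
692 hashes to 12; 12,13,16 taken -> place at 4.
Table: [_, _, _, 887, 692, _, _, 432, _, 638, 468, _, 573, 930, _, _, 743]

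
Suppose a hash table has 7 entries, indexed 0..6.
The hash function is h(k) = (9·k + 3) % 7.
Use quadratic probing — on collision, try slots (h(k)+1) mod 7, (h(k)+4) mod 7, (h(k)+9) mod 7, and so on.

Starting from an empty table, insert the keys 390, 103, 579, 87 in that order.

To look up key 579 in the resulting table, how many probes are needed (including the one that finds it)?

Insert 390: h=6, slot 6 empty → index 6.
Insert 103: h=6, slot 6 occupied → index 0.
Insert 579: h=6, slots 6,0 occupied → index 3.
Insert 87: h=2, slot 2 empty → index 2.
Table: [103, _, 87, 579, _, _, 390]
Lookup 579: h=6, probe 6,0,3 → found at 3.

3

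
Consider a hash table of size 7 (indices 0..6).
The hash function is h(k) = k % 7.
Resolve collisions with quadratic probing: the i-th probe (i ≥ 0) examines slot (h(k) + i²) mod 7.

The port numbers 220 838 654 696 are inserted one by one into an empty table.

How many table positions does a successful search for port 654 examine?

220: h=3 → slot 3
838: h=5 → slot 5
654: h=3, probe 3,4 → slot 4
696: h=3, probe 3,4,0 → slot 0
Table: [696, —, —, 220, 654, 838, —]
Lookup 654: h=3, probe 3,4 → found at 4.

2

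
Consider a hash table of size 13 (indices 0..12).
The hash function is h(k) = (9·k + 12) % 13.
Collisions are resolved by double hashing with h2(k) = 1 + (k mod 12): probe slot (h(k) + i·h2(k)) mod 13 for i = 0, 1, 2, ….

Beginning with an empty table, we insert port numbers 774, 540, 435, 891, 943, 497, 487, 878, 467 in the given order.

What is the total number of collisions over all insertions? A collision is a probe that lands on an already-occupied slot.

774: h=10 → slot 10
540: h=10, h2=1, probe 10,11 → slot 11
435: h=1 → slot 1
891: h=10, h2=4, probe 10,1,5 → slot 5
943: h=10, h2=8, probe 10,5,0 → slot 0
497: h=0, h2=6, probe 0,6 → slot 6
487: h=1, h2=8, probe 1,9 → slot 9
878: h=10, h2=3, probe 10,0,3 → slot 3
467: h=3, h2=12, probe 3,2 → slot 2
Table: [943, 435, 467, 878, _, 891, 497, _, _, 487, 774, 540, _]

10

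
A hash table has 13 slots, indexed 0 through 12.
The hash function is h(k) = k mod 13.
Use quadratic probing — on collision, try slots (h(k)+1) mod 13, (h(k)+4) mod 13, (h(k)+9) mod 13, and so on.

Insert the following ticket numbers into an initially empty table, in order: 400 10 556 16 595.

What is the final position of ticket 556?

1

Insert 400: h=10, slot 10 empty → index 10.
Insert 10: h=10, slot 10 occupied → index 11.
Insert 556: h=10, slots 10,11 occupied → index 1.
Insert 16: h=3, slot 3 empty → index 3.
Insert 595: h=10, slots 10,11,1 occupied → index 6.
Table: [_, 556, _, 16, _, _, 595, _, _, _, 400, 10, _]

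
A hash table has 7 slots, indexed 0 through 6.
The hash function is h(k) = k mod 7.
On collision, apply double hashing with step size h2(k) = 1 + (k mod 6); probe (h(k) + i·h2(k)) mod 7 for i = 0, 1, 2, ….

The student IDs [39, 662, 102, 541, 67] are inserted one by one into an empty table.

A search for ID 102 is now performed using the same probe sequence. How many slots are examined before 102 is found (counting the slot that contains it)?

2

39 hashes to 4; slot 4 is free → place at 4.
662 hashes to 4, h2=3; 4 taken → place at 0.
102 hashes to 4, h2=1; 4 taken → place at 5.
541 hashes to 2; slot 2 is free → place at 2.
67 hashes to 4, h2=2; 4 taken → place at 6.
Table: [662, —, 541, —, 39, 102, 67]
Lookup 102: h=4, h2=1, probe 4,5 → found at 5.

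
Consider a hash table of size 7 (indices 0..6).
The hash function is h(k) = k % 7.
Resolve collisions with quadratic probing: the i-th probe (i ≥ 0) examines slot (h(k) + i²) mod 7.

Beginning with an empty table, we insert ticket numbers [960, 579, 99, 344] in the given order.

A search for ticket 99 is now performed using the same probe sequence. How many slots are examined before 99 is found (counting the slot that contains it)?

2

960 hashes to 1; slot 1 is free -> place at 1.
579 hashes to 5; slot 5 is free -> place at 5.
99 hashes to 1; 1 taken -> place at 2.
344 hashes to 1; 1,2,5 taken -> place at 3.
Table: [., 960, 99, 344, ., 579, .]
Lookup 99: h=1, probe 1,2 → found at 2.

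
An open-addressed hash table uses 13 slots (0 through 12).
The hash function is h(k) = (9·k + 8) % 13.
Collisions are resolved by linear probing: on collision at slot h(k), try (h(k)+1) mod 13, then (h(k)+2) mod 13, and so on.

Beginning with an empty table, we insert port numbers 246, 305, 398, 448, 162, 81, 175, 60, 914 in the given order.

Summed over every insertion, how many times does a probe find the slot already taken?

9

246: h=12 → slot 12
305: h=10 → slot 10
398: h=2 → slot 2
448: h=10, probe 10,11 → slot 11
162: h=10, probe 10,11,12,0 → slot 0
81: h=9 → slot 9
175: h=10, probe 10,11,12,0,1 → slot 1
60: h=2, probe 2,3 → slot 3
914: h=5 → slot 5
Table: [162, 175, 398, 60, -, 914, -, -, -, 81, 305, 448, 246]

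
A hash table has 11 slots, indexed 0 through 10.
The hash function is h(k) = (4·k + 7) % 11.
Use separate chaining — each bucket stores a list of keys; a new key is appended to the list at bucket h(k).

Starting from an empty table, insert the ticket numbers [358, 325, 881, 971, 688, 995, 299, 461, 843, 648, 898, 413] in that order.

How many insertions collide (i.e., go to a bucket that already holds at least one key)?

5

358 → bucket 9
325 → bucket 9 (collision)
881 → bucket 0
971 → bucket 8
688 → bucket 9 (collision)
995 → bucket 5
299 → bucket 4
461 → bucket 3
843 → bucket 2
648 → bucket 3 (collision)
898 → bucket 2 (collision)
413 → bucket 9 (collision)
Final buckets:
0: 881
1: .
2: 843 -> 898
3: 461 -> 648
4: 299
5: 995
6: .
7: .
8: 971
9: 358 -> 325 -> 688 -> 413
10: .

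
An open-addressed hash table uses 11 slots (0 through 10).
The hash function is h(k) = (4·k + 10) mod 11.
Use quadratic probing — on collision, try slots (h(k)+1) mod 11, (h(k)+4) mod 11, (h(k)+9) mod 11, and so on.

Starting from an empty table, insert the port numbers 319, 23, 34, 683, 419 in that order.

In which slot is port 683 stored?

7

319 hashes to 10; slot 10 is free => place at 10.
23 hashes to 3; slot 3 is free => place at 3.
34 hashes to 3; 3 taken => place at 4.
683 hashes to 3; 3,4 taken => place at 7.
419 hashes to 3; 3,4,7 taken => place at 1.
Table: [_, 419, _, 23, 34, _, _, 683, _, _, 319]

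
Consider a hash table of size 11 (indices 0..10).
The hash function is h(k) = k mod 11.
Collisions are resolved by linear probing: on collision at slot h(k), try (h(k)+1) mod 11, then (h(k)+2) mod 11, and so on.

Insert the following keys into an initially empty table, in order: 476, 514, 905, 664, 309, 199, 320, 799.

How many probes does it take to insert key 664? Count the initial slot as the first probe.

476 hashes to 3; slot 3 is free => place at 3.
514 hashes to 8; slot 8 is free => place at 8.
905 hashes to 3; 3 taken => place at 4.
664 hashes to 4; 4 taken => place at 5.
309 hashes to 1; slot 1 is free => place at 1.
199 hashes to 1; 1 taken => place at 2.
320 hashes to 1; 1,2,3,4,5 taken => place at 6.
799 hashes to 7; slot 7 is free => place at 7.
Table: [-, 309, 199, 476, 905, 664, 320, 799, 514, -, -]

2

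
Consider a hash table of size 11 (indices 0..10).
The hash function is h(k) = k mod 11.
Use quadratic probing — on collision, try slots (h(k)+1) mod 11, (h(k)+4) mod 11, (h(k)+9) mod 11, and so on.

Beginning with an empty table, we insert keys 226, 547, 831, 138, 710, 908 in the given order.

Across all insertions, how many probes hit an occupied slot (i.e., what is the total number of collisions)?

Insert 226: h=6, slot 6 empty -> index 6.
Insert 547: h=8, slot 8 empty -> index 8.
Insert 831: h=6, slot 6 occupied -> index 7.
Insert 138: h=6, slots 6,7 occupied -> index 10.
Insert 710: h=6, slots 6,7,10 occupied -> index 4.
Insert 908: h=6, slots 6,7,10,4 occupied -> index 0.
Table: [908, —, —, —, 710, —, 226, 831, 547, —, 138]

10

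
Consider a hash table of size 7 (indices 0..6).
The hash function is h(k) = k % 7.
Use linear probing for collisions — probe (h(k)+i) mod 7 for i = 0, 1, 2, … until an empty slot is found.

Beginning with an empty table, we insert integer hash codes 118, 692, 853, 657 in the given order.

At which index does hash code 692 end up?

Insert 118: h=6, slot 6 empty -> index 6.
Insert 692: h=6, slot 6 occupied -> index 0.
Insert 853: h=6, slots 6,0 occupied -> index 1.
Insert 657: h=6, slots 6,0,1 occupied -> index 2.
Table: [692, 853, 657, ∅, ∅, ∅, 118]

0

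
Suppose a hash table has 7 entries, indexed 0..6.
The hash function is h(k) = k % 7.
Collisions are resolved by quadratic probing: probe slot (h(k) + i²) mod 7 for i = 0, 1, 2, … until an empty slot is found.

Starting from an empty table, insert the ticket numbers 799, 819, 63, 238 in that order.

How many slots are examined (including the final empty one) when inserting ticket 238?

4

799 hashes to 1; slot 1 is free => place at 1.
819 hashes to 0; slot 0 is free => place at 0.
63 hashes to 0; 0,1 taken => place at 4.
238 hashes to 0; 0,1,4 taken => place at 2.
Table: [819, 799, 238, ., 63, ., .]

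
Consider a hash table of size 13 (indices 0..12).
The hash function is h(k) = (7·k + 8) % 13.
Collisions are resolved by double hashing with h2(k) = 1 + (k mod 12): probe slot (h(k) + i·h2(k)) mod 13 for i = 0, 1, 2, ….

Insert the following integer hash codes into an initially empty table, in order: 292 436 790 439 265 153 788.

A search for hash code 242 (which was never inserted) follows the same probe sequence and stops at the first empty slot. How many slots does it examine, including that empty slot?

292: h=11 → slot 11
436: h=5 → slot 5
790: h=0 → slot 0
439: h=0, h2=8, probe 0,8 → slot 8
265: h=4 → slot 4
153: h=0, h2=10, probe 0,10 → slot 10
788: h=12 → slot 12
Table: [790, _, _, _, 265, 436, _, _, 439, _, 153, 292, 788]
Lookup 242: h=12, h2=3, probe 12,2 → slot 2 empty, not found.

2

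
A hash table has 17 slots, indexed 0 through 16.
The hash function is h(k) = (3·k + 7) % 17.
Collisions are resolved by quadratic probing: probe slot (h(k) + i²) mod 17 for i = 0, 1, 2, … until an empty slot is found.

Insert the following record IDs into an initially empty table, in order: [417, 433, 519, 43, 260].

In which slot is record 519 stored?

Insert 417: h=0, slot 0 empty → index 0.
Insert 433: h=14, slot 14 empty → index 14.
Insert 519: h=0, slot 0 occupied → index 1.
Insert 43: h=0, slots 0,1 occupied → index 4.
Insert 260: h=5, slot 5 empty → index 5.
Table: [417, 519, —, —, 43, 260, —, —, —, —, —, —, —, —, 433, —, —]

1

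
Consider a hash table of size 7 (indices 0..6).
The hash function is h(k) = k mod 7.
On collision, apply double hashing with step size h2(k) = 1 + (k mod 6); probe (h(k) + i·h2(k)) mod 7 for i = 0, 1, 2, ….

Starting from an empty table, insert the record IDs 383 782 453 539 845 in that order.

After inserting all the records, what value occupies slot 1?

782

383: h=5 => slot 5
782: h=5, h2=3, probe 5,1 => slot 1
453: h=5, h2=4, probe 5,2 => slot 2
539: h=0 => slot 0
845: h=5, h2=6, probe 5,4 => slot 4
Table: [539, 782, 453, _, 845, 383, _]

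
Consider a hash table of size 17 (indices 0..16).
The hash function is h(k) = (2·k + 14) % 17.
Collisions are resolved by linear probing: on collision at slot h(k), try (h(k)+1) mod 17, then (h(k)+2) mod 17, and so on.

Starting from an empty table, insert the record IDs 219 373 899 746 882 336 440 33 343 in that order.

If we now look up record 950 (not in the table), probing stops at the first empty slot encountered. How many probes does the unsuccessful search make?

Insert 219: h=10, slot 10 empty => index 10.
Insert 373: h=12, slot 12 empty => index 12.
Insert 899: h=10, slot 10 occupied => index 11.
Insert 746: h=10, slots 10,11,12 occupied => index 13.
Insert 882: h=10, slots 10,11,12,13 occupied => index 14.
Insert 336: h=6, slot 6 empty => index 6.
Insert 440: h=10, slots 10,11,12,13,14 occupied => index 15.
Insert 33: h=12, slots 12,13,14,15 occupied => index 16.
Insert 343: h=3, slot 3 empty => index 3.
Table: [_, _, _, 343, _, _, 336, _, _, _, 219, 899, 373, 746, 882, 440, 33]
Lookup 950: h=10, probe 10,11,12,13,14,15,16,0 → slot 0 empty, not found.

8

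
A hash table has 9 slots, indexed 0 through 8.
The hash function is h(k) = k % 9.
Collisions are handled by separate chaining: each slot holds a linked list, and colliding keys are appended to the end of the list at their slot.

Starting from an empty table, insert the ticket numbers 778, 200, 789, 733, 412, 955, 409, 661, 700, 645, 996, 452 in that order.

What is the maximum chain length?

778 → bucket 4
200 → bucket 2
789 → bucket 6
733 → bucket 4 (collision)
412 → bucket 7
955 → bucket 1
409 → bucket 4 (collision)
661 → bucket 4 (collision)
700 → bucket 7 (collision)
645 → bucket 6 (collision)
996 → bucket 6 (collision)
452 → bucket 2 (collision)
Final buckets:
0: _
1: 955
2: 200 -> 452
3: _
4: 778 -> 733 -> 409 -> 661
5: _
6: 789 -> 645 -> 996
7: 412 -> 700
8: _

4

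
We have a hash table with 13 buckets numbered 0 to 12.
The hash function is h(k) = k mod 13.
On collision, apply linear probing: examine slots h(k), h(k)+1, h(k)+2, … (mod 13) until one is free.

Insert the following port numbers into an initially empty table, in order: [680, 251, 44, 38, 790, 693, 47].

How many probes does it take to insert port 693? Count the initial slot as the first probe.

4

680: h=4 => slot 4
251: h=4, probe 4,5 => slot 5
44: h=5, probe 5,6 => slot 6
38: h=12 => slot 12
790: h=10 => slot 10
693: h=4, probe 4,5,6,7 => slot 7
47: h=8 => slot 8
Table: [—, —, —, —, 680, 251, 44, 693, 47, —, 790, —, 38]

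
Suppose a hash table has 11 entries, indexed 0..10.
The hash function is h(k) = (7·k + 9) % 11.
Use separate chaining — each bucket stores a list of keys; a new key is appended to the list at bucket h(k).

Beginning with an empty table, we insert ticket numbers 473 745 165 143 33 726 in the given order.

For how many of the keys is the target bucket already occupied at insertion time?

4

Insert 473: h=9, bucket 9 empty → new chain.
Insert 745: h=10, bucket 10 empty → new chain.
Insert 165: h=9, bucket 9 nonempty → append to chain.
Insert 143: h=9, bucket 9 nonempty → append to chain.
Insert 33: h=9, bucket 9 nonempty → append to chain.
Insert 726: h=9, bucket 9 nonempty → append to chain.
Final buckets:
0: _
1: _
2: _
3: _
4: _
5: _
6: _
7: _
8: _
9: 473 -> 165 -> 143 -> 33 -> 726
10: 745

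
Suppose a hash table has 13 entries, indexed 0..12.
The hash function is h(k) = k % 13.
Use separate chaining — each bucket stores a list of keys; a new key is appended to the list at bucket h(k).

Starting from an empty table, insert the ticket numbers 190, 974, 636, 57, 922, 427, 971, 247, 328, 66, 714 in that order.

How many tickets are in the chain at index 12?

190 -> bucket 8
974 -> bucket 12
636 -> bucket 12 (collision)
57 -> bucket 5
922 -> bucket 12 (collision)
427 -> bucket 11
971 -> bucket 9
247 -> bucket 0
328 -> bucket 3
66 -> bucket 1
714 -> bucket 12 (collision)
Final buckets:
0: 247
1: 66
2: .
3: 328
4: .
5: 57
6: .
7: .
8: 190
9: 971
10: .
11: 427
12: 974 -> 636 -> 922 -> 714

4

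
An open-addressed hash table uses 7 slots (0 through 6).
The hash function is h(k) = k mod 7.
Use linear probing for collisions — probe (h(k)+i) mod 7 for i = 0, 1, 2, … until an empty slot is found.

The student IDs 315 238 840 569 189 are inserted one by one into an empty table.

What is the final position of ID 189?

4

315 hashes to 0; slot 0 is free => place at 0.
238 hashes to 0; 0 taken => place at 1.
840 hashes to 0; 0,1 taken => place at 2.
569 hashes to 2; 2 taken => place at 3.
189 hashes to 0; 0,1,2,3 taken => place at 4.
Table: [315, 238, 840, 569, 189, -, -]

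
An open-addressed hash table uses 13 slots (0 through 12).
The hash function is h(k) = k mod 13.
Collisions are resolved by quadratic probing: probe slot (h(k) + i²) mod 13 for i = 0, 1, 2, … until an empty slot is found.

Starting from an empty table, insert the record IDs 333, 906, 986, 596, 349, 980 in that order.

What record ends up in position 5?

333: h=8 -> slot 8
906: h=9 -> slot 9
986: h=11 -> slot 11
596: h=11, probe 11,12 -> slot 12
349: h=11, probe 11,12,2 -> slot 2
980: h=5 -> slot 5
Table: [—, —, 349, —, —, 980, —, —, 333, 906, —, 986, 596]

980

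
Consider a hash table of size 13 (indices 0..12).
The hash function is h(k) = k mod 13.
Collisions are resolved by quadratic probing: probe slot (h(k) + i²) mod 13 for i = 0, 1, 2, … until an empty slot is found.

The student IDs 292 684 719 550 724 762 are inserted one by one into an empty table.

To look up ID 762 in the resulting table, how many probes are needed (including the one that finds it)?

Insert 292: h=6, slot 6 empty → index 6.
Insert 684: h=8, slot 8 empty → index 8.
Insert 719: h=4, slot 4 empty → index 4.
Insert 550: h=4, slot 4 occupied → index 5.
Insert 724: h=9, slot 9 empty → index 9.
Insert 762: h=8, slots 8,9 occupied → index 12.
Table: [∅, ∅, ∅, ∅, 719, 550, 292, ∅, 684, 724, ∅, ∅, 762]
Lookup 762: h=8, probe 8,9,12 → found at 12.

3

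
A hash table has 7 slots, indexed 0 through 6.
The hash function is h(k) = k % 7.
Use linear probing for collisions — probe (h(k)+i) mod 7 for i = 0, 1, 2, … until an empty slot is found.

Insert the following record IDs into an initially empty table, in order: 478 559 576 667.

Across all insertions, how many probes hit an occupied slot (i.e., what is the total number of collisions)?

478 hashes to 2; slot 2 is free -> place at 2.
559 hashes to 6; slot 6 is free -> place at 6.
576 hashes to 2; 2 taken -> place at 3.
667 hashes to 2; 2,3 taken -> place at 4.
Table: [-, -, 478, 576, 667, -, 559]

3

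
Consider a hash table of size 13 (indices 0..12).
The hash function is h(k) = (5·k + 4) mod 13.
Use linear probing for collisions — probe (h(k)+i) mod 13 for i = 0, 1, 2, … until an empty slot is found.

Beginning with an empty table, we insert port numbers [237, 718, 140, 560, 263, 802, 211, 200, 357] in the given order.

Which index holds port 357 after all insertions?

237: h=6 → slot 6
718: h=6, probe 6,7 → slot 7
140: h=2 → slot 2
560: h=9 → slot 9
263: h=6, probe 6,7,8 → slot 8
802: h=10 → slot 10
211: h=6, probe 6,7,8,9,10,11 → slot 11
200: h=3 → slot 3
357: h=8, probe 8,9,10,11,12 → slot 12
Table: [., ., 140, 200, ., ., 237, 718, 263, 560, 802, 211, 357]

12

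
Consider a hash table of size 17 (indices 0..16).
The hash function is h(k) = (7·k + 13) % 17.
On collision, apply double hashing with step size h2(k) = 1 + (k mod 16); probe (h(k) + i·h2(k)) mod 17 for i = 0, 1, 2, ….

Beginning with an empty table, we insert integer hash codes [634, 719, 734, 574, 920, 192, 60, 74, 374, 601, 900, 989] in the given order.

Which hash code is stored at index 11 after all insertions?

Insert 634: h=14, slot 14 empty -> index 14.
Insert 719: h=14, h2=16, slot 14 occupied -> index 13.
Insert 734: h=0, slot 0 empty -> index 0.
Insert 574: h=2, slot 2 empty -> index 2.
Insert 920: h=10, slot 10 empty -> index 10.
Insert 192: h=14, h2=1, slot 14 occupied -> index 15.
Insert 60: h=8, slot 8 empty -> index 8.
Insert 74: h=4, slot 4 empty -> index 4.
Insert 374: h=13, h2=7, slot 13 occupied -> index 3.
Insert 601: h=4, h2=10, slots 4,14 occupied -> index 7.
Insert 900: h=6, slot 6 empty -> index 6.
Insert 989: h=0, h2=14, slots 0,14 occupied -> index 11.
Table: [734, -, 574, 374, 74, -, 900, 601, 60, -, 920, 989, -, 719, 634, 192, -]

989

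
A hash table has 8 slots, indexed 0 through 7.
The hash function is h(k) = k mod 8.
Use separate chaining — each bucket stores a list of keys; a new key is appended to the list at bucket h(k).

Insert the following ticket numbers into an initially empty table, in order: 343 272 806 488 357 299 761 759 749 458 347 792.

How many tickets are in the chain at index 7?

2

343 -> bucket 7
272 -> bucket 0
806 -> bucket 6
488 -> bucket 0 (collision)
357 -> bucket 5
299 -> bucket 3
761 -> bucket 1
759 -> bucket 7 (collision)
749 -> bucket 5 (collision)
458 -> bucket 2
347 -> bucket 3 (collision)
792 -> bucket 0 (collision)
Final buckets:
0: 272 -> 488 -> 792
1: 761
2: 458
3: 299 -> 347
4: _
5: 357 -> 749
6: 806
7: 343 -> 759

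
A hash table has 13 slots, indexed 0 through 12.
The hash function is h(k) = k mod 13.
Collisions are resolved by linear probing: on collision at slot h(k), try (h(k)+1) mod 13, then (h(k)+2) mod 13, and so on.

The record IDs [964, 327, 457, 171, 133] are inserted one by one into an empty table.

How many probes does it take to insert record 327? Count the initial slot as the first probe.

2

Insert 964: h=2, slot 2 empty → index 2.
Insert 327: h=2, slot 2 occupied → index 3.
Insert 457: h=2, slots 2,3 occupied → index 4.
Insert 171: h=2, slots 2,3,4 occupied → index 5.
Insert 133: h=3, slots 3,4,5 occupied → index 6.
Table: [-, -, 964, 327, 457, 171, 133, -, -, -, -, -, -]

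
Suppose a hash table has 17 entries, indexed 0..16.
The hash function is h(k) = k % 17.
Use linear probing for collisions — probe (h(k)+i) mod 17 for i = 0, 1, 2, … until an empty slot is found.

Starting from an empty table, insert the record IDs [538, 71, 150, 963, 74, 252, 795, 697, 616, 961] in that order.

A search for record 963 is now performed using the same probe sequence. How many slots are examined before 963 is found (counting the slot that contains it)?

2

Insert 538: h=11, slot 11 empty -> index 11.
Insert 71: h=3, slot 3 empty -> index 3.
Insert 150: h=14, slot 14 empty -> index 14.
Insert 963: h=11, slot 11 occupied -> index 12.
Insert 74: h=6, slot 6 empty -> index 6.
Insert 252: h=14, slot 14 occupied -> index 15.
Insert 795: h=13, slot 13 empty -> index 13.
Insert 697: h=0, slot 0 empty -> index 0.
Insert 616: h=4, slot 4 empty -> index 4.
Insert 961: h=9, slot 9 empty -> index 9.
Table: [697, -, -, 71, 616, -, 74, -, -, 961, -, 538, 963, 795, 150, 252, -]
Lookup 963: h=11, probe 11,12 → found at 12.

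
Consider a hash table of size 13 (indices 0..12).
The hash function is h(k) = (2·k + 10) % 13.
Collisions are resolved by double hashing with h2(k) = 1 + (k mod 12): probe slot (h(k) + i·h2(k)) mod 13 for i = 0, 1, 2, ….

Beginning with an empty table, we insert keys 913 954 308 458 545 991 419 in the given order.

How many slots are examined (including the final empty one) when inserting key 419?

913: h=3 => slot 3
954: h=7 => slot 7
308: h=2 => slot 2
458: h=3, h2=3, probe 3,6 => slot 6
545: h=8 => slot 8
991: h=3, h2=8, probe 3,11 => slot 11
419: h=3, h2=12, probe 3,2,1 => slot 1
Table: [_, 419, 308, 913, _, _, 458, 954, 545, _, _, 991, _]

3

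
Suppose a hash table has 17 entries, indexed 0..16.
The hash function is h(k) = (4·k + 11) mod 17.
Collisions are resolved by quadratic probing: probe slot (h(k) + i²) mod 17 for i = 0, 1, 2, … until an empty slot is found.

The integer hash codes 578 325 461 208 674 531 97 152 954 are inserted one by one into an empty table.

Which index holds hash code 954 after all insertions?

Insert 578: h=11, slot 11 empty → index 11.
Insert 325: h=2, slot 2 empty → index 2.
Insert 461: h=2, slot 2 occupied → index 3.
Insert 208: h=10, slot 10 empty → index 10.
Insert 674: h=4, slot 4 empty → index 4.
Insert 531: h=10, slots 10,11 occupied → index 14.
Insert 97: h=8, slot 8 empty → index 8.
Insert 152: h=7, slot 7 empty → index 7.
Insert 954: h=2, slots 2,3 occupied → index 6.
Table: [_, _, 325, 461, 674, _, 954, 152, 97, _, 208, 578, _, _, 531, _, _]

6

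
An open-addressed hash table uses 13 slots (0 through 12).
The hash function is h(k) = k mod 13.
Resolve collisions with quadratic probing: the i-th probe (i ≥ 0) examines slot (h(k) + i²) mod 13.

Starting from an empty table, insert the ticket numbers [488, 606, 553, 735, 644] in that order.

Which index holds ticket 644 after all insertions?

10

488 hashes to 7; slot 7 is free => place at 7.
606 hashes to 8; slot 8 is free => place at 8.
553 hashes to 7; 7,8 taken => place at 11.
735 hashes to 7; 7,8,11 taken => place at 3.
644 hashes to 7; 7,8,11,3 taken => place at 10.
Table: [., ., ., 735, ., ., ., 488, 606, ., 644, 553, .]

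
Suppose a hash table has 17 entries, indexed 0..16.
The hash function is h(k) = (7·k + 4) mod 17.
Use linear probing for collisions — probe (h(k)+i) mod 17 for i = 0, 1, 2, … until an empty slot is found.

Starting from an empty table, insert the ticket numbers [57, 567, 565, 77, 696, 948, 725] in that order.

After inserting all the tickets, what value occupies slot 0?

725

57: h=12 => slot 12
567: h=12, probe 12,13 => slot 13
565: h=15 => slot 15
77: h=16 => slot 16
696: h=14 => slot 14
948: h=10 => slot 10
725: h=13, probe 13,14,15,16,0 => slot 0
Table: [725, -, -, -, -, -, -, -, -, -, 948, -, 57, 567, 696, 565, 77]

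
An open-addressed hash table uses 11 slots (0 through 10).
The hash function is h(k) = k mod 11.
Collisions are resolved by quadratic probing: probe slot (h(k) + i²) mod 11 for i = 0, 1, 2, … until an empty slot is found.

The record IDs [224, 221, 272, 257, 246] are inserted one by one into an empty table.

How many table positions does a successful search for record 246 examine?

4

224 hashes to 4; slot 4 is free => place at 4.
221 hashes to 1; slot 1 is free => place at 1.
272 hashes to 8; slot 8 is free => place at 8.
257 hashes to 4; 4 taken => place at 5.
246 hashes to 4; 4,5,8 taken => place at 2.
Table: [∅, 221, 246, ∅, 224, 257, ∅, ∅, 272, ∅, ∅]
Lookup 246: h=4, probe 4,5,8,2 → found at 2.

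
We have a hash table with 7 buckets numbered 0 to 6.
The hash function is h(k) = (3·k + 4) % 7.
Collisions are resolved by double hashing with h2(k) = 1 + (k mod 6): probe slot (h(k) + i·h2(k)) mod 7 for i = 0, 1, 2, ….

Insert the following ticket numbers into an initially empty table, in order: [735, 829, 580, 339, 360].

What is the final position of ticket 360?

0

Insert 735: h=4, slot 4 empty → index 4.
Insert 829: h=6, slot 6 empty → index 6.
Insert 580: h=1, slot 1 empty → index 1.
Insert 339: h=6, h2=4, slot 6 occupied → index 3.
Insert 360: h=6, h2=1, slot 6 occupied → index 0.
Table: [360, 580, —, 339, 735, —, 829]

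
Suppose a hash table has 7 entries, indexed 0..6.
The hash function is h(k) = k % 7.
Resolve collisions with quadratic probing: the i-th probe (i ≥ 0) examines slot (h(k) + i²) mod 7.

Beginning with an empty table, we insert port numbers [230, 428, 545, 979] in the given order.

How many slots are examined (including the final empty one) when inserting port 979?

230 hashes to 6; slot 6 is free -> place at 6.
428 hashes to 1; slot 1 is free -> place at 1.
545 hashes to 6; 6 taken -> place at 0.
979 hashes to 6; 6,0 taken -> place at 3.
Table: [545, 428, ∅, 979, ∅, ∅, 230]

3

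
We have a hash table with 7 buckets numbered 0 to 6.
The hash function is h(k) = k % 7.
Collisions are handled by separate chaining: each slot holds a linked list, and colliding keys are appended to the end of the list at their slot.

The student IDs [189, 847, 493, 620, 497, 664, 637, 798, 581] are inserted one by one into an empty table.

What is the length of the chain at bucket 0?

189 → bucket 0
847 → bucket 0 (collision)
493 → bucket 3
620 → bucket 4
497 → bucket 0 (collision)
664 → bucket 6
637 → bucket 0 (collision)
798 → bucket 0 (collision)
581 → bucket 0 (collision)
Final buckets:
0: 189 -> 847 -> 497 -> 637 -> 798 -> 581
1: .
2: .
3: 493
4: 620
5: .
6: 664

6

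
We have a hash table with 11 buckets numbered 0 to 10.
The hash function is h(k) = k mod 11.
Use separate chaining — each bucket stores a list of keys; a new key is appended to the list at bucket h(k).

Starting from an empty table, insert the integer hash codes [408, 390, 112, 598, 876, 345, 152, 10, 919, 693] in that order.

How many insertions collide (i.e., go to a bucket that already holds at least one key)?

1

Insert 408: h=1, bucket 1 empty → new chain.
Insert 390: h=5, bucket 5 empty → new chain.
Insert 112: h=2, bucket 2 empty → new chain.
Insert 598: h=4, bucket 4 empty → new chain.
Insert 876: h=7, bucket 7 empty → new chain.
Insert 345: h=4, bucket 4 nonempty → append to chain.
Insert 152: h=9, bucket 9 empty → new chain.
Insert 10: h=10, bucket 10 empty → new chain.
Insert 919: h=6, bucket 6 empty → new chain.
Insert 693: h=0, bucket 0 empty → new chain.
Final buckets:
0: 693
1: 408
2: 112
3: _
4: 598 -> 345
5: 390
6: 919
7: 876
8: _
9: 152
10: 10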